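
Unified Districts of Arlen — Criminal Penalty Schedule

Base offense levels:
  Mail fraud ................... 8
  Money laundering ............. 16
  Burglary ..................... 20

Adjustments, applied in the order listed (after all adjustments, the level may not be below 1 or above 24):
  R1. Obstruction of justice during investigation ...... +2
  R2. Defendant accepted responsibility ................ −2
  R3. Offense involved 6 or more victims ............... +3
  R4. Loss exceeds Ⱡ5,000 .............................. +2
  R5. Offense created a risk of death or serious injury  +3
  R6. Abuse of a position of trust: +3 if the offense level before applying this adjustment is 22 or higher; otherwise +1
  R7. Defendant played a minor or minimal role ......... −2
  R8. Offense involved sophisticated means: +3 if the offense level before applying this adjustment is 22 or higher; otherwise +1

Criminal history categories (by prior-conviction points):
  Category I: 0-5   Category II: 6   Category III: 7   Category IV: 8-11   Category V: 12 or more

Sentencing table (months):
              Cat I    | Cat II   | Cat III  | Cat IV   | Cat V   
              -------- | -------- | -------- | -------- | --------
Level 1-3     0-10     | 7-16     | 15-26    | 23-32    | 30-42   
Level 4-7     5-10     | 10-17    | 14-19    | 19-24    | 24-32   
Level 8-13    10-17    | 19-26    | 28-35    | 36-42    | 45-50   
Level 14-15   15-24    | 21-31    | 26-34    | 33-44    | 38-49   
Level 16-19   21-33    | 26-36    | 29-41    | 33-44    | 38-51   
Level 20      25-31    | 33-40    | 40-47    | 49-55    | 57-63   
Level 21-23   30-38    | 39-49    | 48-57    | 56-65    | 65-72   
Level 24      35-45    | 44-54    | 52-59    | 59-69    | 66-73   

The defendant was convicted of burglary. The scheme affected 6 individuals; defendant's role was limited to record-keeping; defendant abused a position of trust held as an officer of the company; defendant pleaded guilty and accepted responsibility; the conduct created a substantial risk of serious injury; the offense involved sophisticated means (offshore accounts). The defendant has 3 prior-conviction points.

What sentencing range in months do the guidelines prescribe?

35-45 months

Base offense level for burglary: 20.
R1 does not apply.
R2 applies: 20 − 2 = 18.
R3 applies: 18 + 3 = 21.
R4 does not apply.
R5 applies: 21 + 3 = 24.
R6 applies (level before this adjustment is 24 ≥ 22, so +3): 24 + 3 = 27.
R7 applies: 27 − 2 = 25.
R8 applies (level before this adjustment is 25 ≥ 22, so +3): 25 + 3 = 28.
Level 28 exceeds the maximum of 24; capped at 24.
Final offense level: 24.
Criminal history: 3 prior points → Category I (0-5).
Level 24 falls in the 24 band.
Grid: Level 24 × Category I = 35-45 months.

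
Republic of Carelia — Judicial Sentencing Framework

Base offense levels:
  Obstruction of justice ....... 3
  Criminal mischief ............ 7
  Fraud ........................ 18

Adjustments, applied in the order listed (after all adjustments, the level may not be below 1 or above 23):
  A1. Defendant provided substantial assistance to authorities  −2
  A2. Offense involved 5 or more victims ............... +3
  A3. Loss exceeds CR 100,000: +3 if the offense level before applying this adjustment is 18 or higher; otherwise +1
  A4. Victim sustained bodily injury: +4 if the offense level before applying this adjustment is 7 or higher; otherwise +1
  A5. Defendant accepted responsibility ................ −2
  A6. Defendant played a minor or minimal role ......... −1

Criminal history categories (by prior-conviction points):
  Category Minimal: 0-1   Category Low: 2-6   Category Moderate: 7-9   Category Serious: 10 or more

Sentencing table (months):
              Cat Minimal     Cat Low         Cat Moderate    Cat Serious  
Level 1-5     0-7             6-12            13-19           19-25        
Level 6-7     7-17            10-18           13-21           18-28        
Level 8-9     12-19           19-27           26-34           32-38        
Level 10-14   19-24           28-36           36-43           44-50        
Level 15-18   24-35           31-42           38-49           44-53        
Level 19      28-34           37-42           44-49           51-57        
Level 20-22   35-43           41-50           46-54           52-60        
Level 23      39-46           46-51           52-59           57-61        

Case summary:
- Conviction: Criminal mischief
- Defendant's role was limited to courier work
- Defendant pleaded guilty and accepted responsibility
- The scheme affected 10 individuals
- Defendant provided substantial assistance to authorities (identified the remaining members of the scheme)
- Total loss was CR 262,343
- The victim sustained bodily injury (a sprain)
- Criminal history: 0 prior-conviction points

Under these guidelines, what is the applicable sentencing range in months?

Base offense level for criminal mischief: 7.
A1 applies: 7 − 2 = 5.
A2 applies: 5 + 3 = 8.
A3 applies (level before this adjustment is 8 < 18, so +1): 8 + 1 = 9.
A4 applies (level before this adjustment is 9 ≥ 7, so +4): 9 + 4 = 13.
A5 applies: 13 − 2 = 11.
A6 applies: 11 − 1 = 10.
Final offense level: 10.
Criminal history: 0 prior points → Category Minimal (0-1).
Level 10 falls in the 10-14 band.
Grid: Level 10-14 × Category Minimal = 19-24 months.

19-24 months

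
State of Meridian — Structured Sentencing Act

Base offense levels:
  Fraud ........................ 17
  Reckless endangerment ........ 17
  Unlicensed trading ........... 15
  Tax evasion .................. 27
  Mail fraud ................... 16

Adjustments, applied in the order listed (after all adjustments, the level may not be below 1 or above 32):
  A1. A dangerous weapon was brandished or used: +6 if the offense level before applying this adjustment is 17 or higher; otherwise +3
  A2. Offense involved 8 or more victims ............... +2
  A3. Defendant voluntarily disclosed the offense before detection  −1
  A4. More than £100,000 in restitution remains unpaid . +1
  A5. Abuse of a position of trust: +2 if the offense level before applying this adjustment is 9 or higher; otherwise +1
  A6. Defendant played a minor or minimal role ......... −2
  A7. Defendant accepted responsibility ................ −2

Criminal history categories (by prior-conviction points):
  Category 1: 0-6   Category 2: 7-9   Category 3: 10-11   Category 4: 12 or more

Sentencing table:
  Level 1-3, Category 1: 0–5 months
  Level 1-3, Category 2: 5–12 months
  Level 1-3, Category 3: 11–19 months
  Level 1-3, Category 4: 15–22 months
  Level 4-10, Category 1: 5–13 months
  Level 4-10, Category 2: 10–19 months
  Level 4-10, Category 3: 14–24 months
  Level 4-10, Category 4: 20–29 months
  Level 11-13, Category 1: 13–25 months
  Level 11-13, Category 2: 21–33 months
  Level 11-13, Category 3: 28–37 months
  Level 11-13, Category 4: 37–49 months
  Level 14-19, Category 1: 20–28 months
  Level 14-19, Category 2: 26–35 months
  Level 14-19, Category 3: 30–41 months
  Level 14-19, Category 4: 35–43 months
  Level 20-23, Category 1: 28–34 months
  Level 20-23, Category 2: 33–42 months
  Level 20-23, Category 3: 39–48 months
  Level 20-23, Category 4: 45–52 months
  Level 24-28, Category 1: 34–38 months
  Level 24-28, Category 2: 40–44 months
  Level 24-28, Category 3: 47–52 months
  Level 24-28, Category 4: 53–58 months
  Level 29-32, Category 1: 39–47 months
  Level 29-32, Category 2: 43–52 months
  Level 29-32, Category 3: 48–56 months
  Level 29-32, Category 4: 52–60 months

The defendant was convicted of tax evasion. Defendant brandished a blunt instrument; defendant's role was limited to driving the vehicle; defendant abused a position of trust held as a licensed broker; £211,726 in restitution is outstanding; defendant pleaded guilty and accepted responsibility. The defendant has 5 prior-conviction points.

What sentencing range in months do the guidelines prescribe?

39-47 months

Base offense level for tax evasion: 27.
A1 applies (level before this adjustment is 27 ≥ 17, so +6): 27 + 6 = 33.
A2 does not apply.
A4 applies: 33 + 1 = 34.
A5 applies (level before this adjustment is 34 ≥ 9, so +2): 34 + 2 = 36.
A6 applies: 36 − 2 = 34.
A7 applies: 34 − 2 = 32.
Final offense level: 32.
Criminal history: 5 prior points → Category 1 (0-6).
Level 32 falls in the 29-32 band.
Grid: Level 29-32 × Category 1 = 39-47 months.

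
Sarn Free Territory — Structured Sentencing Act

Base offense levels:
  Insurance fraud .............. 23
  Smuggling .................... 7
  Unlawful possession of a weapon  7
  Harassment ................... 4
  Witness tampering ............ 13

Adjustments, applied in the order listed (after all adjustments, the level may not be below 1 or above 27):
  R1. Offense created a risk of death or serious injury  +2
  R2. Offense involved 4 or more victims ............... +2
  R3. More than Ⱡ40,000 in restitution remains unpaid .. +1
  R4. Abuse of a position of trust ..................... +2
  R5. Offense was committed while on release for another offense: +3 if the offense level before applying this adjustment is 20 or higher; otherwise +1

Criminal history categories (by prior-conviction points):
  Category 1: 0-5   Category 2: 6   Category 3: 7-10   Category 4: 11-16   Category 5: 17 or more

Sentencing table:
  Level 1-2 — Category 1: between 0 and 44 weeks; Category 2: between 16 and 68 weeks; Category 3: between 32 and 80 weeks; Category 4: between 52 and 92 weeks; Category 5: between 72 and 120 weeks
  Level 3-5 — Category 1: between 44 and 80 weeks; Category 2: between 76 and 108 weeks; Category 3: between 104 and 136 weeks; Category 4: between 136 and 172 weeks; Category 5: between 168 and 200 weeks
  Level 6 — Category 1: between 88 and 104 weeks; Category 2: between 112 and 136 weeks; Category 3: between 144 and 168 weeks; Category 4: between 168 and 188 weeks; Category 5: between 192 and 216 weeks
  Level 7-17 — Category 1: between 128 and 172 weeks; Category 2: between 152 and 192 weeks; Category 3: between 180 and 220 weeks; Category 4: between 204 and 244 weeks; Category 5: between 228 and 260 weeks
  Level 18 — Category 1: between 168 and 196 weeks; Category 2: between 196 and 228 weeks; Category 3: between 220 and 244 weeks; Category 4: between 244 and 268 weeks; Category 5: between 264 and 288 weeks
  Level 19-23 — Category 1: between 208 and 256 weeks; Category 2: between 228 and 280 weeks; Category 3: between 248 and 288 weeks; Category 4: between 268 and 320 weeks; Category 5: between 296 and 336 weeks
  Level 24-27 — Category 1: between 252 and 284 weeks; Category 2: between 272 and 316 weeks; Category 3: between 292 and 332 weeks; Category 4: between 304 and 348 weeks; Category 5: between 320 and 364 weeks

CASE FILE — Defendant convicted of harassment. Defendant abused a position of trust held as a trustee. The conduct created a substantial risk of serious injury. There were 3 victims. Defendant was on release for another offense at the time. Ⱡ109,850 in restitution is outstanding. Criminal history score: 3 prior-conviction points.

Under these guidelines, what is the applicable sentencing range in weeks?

128-172 weeks

Base offense level for harassment: 4.
R1 applies: 4 + 2 = 6.
R3 applies: 6 + 1 = 7.
R4 applies: 7 + 2 = 9.
R5 applies (level before this adjustment is 9 < 20, so +1): 9 + 1 = 10.
Final offense level: 10.
Criminal history: 3 prior points → Category 1 (0-5).
Level 10 falls in the 7-17 band.
Grid: Level 7-17 × Category 1 = 128-172 weeks.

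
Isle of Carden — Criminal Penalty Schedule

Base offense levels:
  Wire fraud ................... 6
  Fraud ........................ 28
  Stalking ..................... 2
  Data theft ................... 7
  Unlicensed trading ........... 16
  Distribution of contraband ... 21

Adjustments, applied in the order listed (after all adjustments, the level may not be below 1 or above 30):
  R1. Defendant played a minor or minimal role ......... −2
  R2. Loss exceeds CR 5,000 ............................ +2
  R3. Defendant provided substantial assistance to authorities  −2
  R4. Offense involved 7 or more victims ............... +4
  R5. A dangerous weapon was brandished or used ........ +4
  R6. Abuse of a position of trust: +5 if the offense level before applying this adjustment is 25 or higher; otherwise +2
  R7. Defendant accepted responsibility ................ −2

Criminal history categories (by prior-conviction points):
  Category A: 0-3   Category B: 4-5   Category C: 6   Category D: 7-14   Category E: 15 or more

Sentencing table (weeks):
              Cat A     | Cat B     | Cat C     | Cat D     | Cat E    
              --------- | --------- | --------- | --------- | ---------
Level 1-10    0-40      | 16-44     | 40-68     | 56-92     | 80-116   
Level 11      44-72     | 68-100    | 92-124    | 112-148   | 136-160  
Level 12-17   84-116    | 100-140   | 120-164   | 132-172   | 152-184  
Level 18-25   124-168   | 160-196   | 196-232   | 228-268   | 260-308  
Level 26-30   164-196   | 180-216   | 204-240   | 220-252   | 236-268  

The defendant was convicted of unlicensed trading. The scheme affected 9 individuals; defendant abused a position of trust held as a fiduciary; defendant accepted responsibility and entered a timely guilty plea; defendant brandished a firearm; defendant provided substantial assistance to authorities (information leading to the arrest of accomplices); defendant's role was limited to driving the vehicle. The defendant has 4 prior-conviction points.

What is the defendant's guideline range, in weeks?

160-196 weeks

Base offense level for unlicensed trading: 16.
R1 applies: 16 − 2 = 14.
R3 applies: 14 − 2 = 12.
R4 applies: 12 + 4 = 16.
R5 applies: 16 + 4 = 20.
R6 applies (level before this adjustment is 20 < 25, so +2): 20 + 2 = 22.
R7 applies: 22 − 2 = 20.
Final offense level: 20.
Criminal history: 4 prior points → Category B (4-5).
Level 20 falls in the 18-25 band.
Grid: Level 18-25 × Category B = 160-196 weeks.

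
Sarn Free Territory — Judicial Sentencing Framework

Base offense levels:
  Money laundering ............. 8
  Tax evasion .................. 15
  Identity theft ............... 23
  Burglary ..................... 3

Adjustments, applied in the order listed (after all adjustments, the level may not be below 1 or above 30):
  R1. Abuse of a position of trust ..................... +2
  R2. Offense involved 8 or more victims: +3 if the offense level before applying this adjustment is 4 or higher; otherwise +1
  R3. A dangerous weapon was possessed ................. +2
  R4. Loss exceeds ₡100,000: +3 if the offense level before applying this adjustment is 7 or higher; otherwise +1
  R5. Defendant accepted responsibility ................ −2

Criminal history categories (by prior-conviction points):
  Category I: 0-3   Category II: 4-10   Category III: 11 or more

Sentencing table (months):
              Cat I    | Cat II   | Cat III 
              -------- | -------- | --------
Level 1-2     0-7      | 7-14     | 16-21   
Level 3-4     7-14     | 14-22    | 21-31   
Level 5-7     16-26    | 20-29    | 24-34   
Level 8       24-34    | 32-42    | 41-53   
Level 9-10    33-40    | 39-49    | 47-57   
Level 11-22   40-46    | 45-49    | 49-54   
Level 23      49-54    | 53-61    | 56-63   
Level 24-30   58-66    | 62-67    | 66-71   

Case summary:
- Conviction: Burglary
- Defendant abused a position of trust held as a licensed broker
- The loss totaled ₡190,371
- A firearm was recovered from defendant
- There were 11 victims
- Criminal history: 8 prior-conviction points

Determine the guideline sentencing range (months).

45-49 months

Base offense level for burglary: 3.
R1 applies: 3 + 2 = 5.
R2 applies (level before this adjustment is 5 ≥ 4, so +3): 5 + 3 = 8.
R3 applies: 8 + 2 = 10.
R4 applies (level before this adjustment is 10 ≥ 7, so +3): 10 + 3 = 13.
R5 does not apply.
Final offense level: 13.
Criminal history: 8 prior points → Category II (4-10).
Level 13 falls in the 11-22 band.
Grid: Level 11-22 × Category II = 45-49 months.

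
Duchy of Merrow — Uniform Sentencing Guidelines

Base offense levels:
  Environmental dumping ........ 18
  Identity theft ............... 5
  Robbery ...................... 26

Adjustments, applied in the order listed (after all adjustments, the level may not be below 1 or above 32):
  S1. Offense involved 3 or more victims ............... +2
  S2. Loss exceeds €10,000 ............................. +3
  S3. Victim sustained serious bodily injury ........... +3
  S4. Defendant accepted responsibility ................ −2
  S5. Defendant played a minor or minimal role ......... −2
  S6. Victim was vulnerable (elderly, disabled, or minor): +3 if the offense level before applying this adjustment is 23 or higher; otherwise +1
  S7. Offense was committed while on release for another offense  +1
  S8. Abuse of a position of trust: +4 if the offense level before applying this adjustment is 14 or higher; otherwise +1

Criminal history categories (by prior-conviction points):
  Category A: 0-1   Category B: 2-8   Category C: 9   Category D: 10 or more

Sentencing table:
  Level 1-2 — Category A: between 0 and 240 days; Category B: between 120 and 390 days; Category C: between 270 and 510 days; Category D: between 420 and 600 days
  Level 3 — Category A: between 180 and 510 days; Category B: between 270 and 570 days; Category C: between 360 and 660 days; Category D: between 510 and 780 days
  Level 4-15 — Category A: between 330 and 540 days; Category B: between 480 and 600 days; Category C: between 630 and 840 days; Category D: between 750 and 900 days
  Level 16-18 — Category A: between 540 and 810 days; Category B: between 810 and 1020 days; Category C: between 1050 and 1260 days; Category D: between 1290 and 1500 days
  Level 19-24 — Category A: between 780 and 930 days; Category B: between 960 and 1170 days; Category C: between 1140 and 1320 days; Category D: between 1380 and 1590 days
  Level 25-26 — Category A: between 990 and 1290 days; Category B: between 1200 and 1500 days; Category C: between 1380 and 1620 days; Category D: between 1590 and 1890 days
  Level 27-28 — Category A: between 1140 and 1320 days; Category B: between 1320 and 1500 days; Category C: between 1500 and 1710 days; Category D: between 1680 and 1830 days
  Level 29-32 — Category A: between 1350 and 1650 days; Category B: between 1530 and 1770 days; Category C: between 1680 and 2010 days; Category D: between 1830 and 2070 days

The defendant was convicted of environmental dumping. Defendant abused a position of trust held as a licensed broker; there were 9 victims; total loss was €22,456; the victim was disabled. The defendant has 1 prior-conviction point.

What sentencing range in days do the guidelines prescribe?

Base offense level for environmental dumping: 18.
S1 applies: 18 + 2 = 20.
S2 applies: 20 + 3 = 23.
S3 does not apply.
S6 applies (level before this adjustment is 23 ≥ 23, so +3): 23 + 3 = 26.
S7 does not apply.
S8 applies (level before this adjustment is 26 ≥ 14, so +4): 26 + 4 = 30.
Final offense level: 30.
Criminal history: 1 prior point → Category A (0-1).
Level 30 falls in the 29-32 band.
Grid: Level 29-32 × Category A = 1350-1650 days.

1350-1650 days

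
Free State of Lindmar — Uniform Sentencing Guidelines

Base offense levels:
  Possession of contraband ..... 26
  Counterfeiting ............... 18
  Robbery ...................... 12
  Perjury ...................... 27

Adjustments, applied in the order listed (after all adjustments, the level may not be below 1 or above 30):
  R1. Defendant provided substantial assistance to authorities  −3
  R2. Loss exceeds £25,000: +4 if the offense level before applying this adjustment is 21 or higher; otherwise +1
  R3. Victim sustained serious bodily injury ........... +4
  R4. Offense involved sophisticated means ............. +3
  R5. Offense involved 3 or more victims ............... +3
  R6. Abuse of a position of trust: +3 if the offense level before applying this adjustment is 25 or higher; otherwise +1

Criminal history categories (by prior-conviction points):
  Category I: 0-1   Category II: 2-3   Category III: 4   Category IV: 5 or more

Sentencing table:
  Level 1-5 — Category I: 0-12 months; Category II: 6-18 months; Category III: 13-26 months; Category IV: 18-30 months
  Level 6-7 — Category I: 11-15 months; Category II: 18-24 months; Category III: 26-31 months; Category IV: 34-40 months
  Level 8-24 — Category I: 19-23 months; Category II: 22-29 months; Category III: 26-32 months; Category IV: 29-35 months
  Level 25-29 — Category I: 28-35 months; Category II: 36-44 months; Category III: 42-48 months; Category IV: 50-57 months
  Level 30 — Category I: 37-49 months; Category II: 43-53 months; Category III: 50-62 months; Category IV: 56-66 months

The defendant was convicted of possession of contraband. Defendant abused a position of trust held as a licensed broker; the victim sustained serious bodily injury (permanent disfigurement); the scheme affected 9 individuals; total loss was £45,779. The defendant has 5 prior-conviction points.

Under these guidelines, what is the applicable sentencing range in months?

56-66 months

Base offense level for possession of contraband: 26.
R2 applies (level before this adjustment is 26 ≥ 21, so +4): 26 + 4 = 30.
R3 applies: 30 + 4 = 34.
R4 does not apply.
R5 applies: 34 + 3 = 37.
R6 applies (level before this adjustment is 37 ≥ 25, so +3): 37 + 3 = 40.
Level 40 exceeds the maximum of 30; capped at 30.
Final offense level: 30.
Criminal history: 5 prior points → Category IV (5+).
Level 30 falls in the 30 band.
Grid: Level 30 × Category IV = 56-66 months.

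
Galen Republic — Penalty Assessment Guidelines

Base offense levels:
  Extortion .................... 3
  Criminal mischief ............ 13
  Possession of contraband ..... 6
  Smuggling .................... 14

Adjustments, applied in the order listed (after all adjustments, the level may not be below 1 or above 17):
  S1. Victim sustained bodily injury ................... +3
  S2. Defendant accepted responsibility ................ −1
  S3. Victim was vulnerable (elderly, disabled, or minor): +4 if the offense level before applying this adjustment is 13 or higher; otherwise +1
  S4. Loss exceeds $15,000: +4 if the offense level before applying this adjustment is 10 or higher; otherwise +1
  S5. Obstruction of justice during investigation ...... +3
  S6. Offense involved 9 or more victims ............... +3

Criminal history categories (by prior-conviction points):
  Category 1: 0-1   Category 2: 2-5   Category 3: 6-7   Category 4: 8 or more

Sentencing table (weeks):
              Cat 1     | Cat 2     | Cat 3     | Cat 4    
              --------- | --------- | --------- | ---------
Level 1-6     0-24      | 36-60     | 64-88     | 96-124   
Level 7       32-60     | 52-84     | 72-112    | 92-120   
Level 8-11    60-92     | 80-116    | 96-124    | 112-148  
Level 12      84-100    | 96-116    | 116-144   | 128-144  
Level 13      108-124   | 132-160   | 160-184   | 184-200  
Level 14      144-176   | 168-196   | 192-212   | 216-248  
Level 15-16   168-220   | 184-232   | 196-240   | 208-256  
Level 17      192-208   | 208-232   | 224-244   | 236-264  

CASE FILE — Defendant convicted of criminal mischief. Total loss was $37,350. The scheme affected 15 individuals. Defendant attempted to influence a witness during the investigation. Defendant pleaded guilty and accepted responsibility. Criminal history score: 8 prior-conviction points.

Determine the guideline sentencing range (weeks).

236-264 weeks

Base offense level for criminal mischief: 13.
S1 does not apply.
S2 applies: 13 − 1 = 12.
S3 does not apply.
S4 applies (level before this adjustment is 12 ≥ 10, so +4): 12 + 4 = 16.
S5 applies: 16 + 3 = 19.
S6 applies: 19 + 3 = 22.
Level 22 exceeds the maximum of 17; capped at 17.
Final offense level: 17.
Criminal history: 8 prior points → Category 4 (8+).
Level 17 falls in the 17 band.
Grid: Level 17 × Category 4 = 236-264 weeks.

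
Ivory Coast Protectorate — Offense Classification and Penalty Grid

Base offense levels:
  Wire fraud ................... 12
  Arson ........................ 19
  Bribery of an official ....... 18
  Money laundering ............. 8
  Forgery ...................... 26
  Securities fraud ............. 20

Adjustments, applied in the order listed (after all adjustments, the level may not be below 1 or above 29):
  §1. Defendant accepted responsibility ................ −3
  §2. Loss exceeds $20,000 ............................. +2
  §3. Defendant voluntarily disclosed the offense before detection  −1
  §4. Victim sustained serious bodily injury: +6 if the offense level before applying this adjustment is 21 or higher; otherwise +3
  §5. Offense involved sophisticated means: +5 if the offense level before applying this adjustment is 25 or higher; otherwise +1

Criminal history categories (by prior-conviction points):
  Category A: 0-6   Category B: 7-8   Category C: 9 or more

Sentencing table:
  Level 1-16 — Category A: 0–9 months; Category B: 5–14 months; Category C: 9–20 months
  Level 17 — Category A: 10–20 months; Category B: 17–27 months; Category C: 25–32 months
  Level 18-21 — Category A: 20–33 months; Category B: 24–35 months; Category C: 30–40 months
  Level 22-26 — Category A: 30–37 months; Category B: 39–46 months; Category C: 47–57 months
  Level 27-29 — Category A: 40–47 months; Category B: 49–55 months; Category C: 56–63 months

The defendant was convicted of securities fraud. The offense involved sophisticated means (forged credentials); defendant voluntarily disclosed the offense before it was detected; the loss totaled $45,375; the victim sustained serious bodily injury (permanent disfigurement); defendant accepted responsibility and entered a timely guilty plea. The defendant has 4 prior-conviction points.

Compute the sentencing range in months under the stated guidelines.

30-37 months

Base offense level for securities fraud: 20.
§1 applies: 20 − 3 = 17.
§2 applies: 17 + 2 = 19.
§3 applies: 19 − 1 = 18.
§4 applies (level before this adjustment is 18 < 21, so +3): 18 + 3 = 21.
§5 applies (level before this adjustment is 21 < 25, so +1): 21 + 1 = 22.
Final offense level: 22.
Criminal history: 4 prior points → Category A (0-6).
Level 22 falls in the 22-26 band.
Grid: Level 22-26 × Category A = 30-37 months.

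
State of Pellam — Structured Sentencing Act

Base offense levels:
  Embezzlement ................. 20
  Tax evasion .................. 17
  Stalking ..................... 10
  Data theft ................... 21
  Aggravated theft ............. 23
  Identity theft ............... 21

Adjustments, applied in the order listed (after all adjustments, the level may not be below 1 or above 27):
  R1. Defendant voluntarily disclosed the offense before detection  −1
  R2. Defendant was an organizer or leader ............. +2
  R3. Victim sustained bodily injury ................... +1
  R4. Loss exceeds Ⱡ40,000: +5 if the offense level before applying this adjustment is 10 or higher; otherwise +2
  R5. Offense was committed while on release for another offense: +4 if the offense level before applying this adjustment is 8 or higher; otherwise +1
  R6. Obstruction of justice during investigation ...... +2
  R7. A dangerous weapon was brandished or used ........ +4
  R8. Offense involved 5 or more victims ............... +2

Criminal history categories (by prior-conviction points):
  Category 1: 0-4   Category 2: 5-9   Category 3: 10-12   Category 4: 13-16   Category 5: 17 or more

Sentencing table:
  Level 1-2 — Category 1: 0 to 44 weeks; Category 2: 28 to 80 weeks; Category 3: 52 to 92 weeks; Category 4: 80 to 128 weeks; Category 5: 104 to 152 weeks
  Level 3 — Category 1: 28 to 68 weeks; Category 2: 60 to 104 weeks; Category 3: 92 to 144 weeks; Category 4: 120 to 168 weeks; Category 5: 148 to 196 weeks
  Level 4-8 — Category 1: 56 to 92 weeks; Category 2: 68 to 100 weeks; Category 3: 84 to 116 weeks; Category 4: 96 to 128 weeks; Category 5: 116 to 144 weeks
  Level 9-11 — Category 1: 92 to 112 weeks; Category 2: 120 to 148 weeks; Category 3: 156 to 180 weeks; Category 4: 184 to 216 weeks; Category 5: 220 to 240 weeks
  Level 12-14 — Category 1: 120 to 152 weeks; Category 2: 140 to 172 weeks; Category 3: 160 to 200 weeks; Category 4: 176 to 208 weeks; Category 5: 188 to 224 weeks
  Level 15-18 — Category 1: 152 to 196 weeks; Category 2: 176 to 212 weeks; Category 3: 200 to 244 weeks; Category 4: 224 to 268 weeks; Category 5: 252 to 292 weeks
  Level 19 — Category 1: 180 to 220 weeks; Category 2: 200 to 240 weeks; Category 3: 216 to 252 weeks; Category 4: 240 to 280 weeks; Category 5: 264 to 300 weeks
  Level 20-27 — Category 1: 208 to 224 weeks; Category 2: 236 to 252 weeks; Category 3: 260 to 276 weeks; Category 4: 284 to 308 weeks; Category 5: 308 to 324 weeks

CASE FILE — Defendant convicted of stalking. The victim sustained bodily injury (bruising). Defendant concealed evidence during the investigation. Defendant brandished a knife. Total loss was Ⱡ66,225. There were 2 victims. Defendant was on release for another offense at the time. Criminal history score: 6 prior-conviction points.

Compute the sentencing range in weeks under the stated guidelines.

236-252 weeks

Base offense level for stalking: 10.
R3 applies: 10 + 1 = 11.
R4 applies (level before this adjustment is 11 ≥ 10, so +5): 11 + 5 = 16.
R5 applies (level before this adjustment is 16 ≥ 8, so +4): 16 + 4 = 20.
R6 applies: 20 + 2 = 22.
R7 applies: 22 + 4 = 26.
Final offense level: 26.
Criminal history: 6 prior points → Category 2 (5-9).
Level 26 falls in the 20-27 band.
Grid: Level 20-27 × Category 2 = 236-252 weeks.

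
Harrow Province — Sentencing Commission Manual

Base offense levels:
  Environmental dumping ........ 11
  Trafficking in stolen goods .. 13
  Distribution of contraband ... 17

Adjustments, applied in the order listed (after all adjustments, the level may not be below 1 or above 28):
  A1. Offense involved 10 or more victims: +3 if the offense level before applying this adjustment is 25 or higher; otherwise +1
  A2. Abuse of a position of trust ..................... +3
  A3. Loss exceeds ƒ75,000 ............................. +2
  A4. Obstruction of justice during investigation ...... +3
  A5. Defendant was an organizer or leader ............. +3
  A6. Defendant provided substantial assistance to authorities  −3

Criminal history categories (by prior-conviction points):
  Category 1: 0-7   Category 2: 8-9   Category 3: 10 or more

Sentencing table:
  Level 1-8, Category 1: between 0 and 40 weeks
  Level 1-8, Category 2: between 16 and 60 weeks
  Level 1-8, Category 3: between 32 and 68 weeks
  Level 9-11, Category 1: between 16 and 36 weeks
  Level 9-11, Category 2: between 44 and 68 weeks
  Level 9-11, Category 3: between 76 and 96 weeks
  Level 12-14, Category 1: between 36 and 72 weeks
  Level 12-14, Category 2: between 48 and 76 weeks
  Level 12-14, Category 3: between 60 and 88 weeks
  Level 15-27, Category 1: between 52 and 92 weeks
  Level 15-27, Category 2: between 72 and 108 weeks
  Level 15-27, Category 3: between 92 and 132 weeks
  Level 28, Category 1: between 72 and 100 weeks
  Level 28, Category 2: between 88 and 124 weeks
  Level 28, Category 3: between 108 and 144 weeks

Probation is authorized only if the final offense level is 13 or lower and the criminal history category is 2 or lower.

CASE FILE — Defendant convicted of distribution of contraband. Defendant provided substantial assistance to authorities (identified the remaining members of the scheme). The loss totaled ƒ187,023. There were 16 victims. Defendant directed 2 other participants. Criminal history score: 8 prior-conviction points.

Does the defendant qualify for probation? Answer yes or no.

No

Base offense level for distribution of contraband: 17.
A1 applies (level before this adjustment is 17 < 25, so +1): 17 + 1 = 18.
A3 applies: 18 + 2 = 20.
A5 applies: 20 + 3 = 23.
A6 applies: 23 − 3 = 20.
Final offense level: 20.
Criminal history: 8 prior points → Category 2 (8-9).
Level 20 falls in the 15-27 band.
Grid: Level 15-27 × Category 2 = 72-108 weeks.
Probation check: level 20 > 13 and category 2 ≤ 2 → not eligible.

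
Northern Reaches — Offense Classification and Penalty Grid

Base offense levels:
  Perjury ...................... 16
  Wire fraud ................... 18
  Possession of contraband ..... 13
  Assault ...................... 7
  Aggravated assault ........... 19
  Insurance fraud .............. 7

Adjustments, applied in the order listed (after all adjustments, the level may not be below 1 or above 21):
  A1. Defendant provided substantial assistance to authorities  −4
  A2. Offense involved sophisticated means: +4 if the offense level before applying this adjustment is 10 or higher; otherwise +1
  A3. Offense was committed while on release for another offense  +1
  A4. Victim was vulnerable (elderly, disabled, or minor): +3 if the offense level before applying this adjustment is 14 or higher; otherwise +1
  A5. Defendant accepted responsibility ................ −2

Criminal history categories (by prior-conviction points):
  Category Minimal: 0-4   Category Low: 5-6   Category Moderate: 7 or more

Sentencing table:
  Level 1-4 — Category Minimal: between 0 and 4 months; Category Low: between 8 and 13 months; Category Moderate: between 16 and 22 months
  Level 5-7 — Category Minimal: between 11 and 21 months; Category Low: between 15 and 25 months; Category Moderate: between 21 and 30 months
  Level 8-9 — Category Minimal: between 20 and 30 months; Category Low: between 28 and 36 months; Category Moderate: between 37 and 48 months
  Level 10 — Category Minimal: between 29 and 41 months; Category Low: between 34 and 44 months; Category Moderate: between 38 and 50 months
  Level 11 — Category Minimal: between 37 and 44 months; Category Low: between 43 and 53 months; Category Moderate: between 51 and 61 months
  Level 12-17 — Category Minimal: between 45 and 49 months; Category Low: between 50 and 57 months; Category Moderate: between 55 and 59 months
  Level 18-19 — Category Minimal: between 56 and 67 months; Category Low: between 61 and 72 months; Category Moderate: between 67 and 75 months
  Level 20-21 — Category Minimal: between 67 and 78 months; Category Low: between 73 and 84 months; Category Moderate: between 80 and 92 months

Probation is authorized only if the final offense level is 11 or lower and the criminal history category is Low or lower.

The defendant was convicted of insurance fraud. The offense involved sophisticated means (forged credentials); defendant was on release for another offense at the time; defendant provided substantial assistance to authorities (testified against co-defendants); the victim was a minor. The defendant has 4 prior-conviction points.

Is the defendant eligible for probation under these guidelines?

Base offense level for insurance fraud: 7.
A1 applies: 7 − 4 = 3.
A2 applies (level before this adjustment is 3 < 10, so +1): 3 + 1 = 4.
A3 applies: 4 + 1 = 5.
A4 applies (level before this adjustment is 5 < 14, so +1): 5 + 1 = 6.
A5 does not apply.
Final offense level: 6.
Criminal history: 4 prior points → Category Minimal (0-4).
Level 6 falls in the 5-7 band.
Grid: Level 5-7 × Category Minimal = 11-21 months.
Probation check: level 6 ≤ 11 and category Minimal ≤ Low → eligible.

Yes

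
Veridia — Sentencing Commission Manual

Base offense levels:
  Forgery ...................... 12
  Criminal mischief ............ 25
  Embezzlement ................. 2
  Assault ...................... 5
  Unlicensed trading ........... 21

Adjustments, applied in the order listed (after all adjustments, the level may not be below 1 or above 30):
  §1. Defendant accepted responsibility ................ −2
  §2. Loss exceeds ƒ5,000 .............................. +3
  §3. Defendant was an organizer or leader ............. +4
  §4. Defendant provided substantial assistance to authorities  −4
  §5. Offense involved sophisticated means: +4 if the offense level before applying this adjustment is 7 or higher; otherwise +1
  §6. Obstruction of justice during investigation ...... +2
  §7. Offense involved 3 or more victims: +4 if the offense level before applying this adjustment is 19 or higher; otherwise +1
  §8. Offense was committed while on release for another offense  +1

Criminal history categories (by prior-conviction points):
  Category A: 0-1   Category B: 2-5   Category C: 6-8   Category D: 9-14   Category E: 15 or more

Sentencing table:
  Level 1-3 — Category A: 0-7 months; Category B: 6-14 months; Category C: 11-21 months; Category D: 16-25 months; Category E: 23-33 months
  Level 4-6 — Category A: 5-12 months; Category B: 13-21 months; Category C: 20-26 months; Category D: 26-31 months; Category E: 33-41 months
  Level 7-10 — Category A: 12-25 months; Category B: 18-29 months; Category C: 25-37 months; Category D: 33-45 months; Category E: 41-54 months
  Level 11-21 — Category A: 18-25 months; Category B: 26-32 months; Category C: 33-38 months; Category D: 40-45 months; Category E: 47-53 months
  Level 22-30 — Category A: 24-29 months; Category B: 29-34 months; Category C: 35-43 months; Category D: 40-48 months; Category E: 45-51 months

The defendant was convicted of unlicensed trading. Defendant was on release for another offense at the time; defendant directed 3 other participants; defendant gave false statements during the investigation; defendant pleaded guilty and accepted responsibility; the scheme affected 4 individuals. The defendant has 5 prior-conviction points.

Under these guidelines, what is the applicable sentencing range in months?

Base offense level for unlicensed trading: 21.
§1 applies: 21 − 2 = 19.
§3 applies: 19 + 4 = 23.
§4 does not apply.
§6 applies: 23 + 2 = 25.
§7 applies (level before this adjustment is 25 ≥ 19, so +4): 25 + 4 = 29.
§8 applies: 29 + 1 = 30.
Final offense level: 30.
Criminal history: 5 prior points → Category B (2-5).
Level 30 falls in the 22-30 band.
Grid: Level 22-30 × Category B = 29-34 months.

29-34 months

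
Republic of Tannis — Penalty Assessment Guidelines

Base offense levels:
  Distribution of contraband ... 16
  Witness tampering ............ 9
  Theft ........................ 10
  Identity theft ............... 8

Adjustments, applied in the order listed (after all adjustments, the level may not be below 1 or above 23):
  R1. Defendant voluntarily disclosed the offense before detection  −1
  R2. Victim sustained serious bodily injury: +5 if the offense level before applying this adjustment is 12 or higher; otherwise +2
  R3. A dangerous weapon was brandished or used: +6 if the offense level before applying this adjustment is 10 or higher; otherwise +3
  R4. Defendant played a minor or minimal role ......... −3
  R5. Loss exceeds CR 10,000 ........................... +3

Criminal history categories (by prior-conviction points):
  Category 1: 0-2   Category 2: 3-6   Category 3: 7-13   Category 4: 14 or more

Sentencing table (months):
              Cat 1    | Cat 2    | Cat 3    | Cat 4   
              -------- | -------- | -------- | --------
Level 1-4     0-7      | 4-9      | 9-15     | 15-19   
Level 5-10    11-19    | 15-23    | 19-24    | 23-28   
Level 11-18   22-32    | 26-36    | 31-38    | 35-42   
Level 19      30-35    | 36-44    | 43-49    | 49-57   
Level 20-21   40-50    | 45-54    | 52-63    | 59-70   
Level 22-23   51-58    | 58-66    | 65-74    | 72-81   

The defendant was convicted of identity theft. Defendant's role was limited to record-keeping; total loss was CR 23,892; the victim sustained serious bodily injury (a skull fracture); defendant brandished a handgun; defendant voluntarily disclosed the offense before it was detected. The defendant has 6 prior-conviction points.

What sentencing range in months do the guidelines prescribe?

Base offense level for identity theft: 8.
R1 applies: 8 − 1 = 7.
R2 applies (level before this adjustment is 7 < 12, so +2): 7 + 2 = 9.
R3 applies (level before this adjustment is 9 < 10, so +3): 9 + 3 = 12.
R4 applies: 12 − 3 = 9.
R5 applies: 9 + 3 = 12.
Final offense level: 12.
Criminal history: 6 prior points → Category 2 (3-6).
Level 12 falls in the 11-18 band.
Grid: Level 11-18 × Category 2 = 26-36 months.

26-36 months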